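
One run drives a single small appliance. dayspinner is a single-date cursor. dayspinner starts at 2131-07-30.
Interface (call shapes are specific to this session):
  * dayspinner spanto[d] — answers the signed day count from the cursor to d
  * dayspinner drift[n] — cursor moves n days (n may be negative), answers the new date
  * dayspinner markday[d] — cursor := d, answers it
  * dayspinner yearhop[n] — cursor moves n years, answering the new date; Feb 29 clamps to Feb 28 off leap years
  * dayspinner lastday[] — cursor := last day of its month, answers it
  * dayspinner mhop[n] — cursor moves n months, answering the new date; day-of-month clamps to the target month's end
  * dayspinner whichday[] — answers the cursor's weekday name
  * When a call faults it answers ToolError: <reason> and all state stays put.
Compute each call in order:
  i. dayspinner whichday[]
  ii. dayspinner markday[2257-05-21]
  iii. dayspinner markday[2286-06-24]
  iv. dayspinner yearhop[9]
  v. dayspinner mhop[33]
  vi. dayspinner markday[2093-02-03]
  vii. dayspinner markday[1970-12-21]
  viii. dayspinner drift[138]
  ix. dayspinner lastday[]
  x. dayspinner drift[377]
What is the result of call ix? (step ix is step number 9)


Answer: 1971-05-31

Derivation:
CALL dayspinner whichday[]
RET  Monday
CALL dayspinner markday[d: 2257-05-21]
RET  2257-05-21
CALL dayspinner markday[d: 2286-06-24]
RET  2286-06-24
CALL dayspinner yearhop[n: 9]
RET  2295-06-24
CALL dayspinner mhop[n: 33]
RET  2298-03-24
CALL dayspinner markday[d: 2093-02-03]
RET  2093-02-03
CALL dayspinner markday[d: 1970-12-21]
RET  1970-12-21
CALL dayspinner drift[n: 138]
RET  1971-05-08
CALL dayspinner lastday[]
RET  1971-05-31
CALL dayspinner drift[n: 377]
RET  1972-06-11


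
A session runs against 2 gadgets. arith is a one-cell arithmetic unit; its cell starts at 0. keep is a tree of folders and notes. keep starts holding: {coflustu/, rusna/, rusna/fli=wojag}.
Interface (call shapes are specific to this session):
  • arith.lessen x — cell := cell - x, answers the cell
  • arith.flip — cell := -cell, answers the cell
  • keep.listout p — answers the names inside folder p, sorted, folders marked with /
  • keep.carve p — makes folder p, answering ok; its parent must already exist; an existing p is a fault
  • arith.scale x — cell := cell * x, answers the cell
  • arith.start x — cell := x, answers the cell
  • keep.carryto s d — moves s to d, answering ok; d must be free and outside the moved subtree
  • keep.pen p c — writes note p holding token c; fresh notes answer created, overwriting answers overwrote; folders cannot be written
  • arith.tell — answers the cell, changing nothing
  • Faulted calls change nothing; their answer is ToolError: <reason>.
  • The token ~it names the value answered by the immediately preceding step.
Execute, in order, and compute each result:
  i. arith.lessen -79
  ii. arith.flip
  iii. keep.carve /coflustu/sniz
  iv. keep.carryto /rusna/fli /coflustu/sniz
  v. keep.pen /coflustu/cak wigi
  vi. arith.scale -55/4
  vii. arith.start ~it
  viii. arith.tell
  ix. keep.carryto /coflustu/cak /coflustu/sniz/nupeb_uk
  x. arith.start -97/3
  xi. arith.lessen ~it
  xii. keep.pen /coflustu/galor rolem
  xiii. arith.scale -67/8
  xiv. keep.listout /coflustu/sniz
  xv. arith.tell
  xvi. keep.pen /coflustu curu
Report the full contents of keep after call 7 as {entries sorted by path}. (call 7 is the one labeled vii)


Answer: {coflustu/, coflustu/cak=wigi, coflustu/sniz/, rusna/, rusna/fli=wojag}

Derivation:
# lessen(x='-79') => 79
# flip() => -79
# carve(p='/coflustu/sniz') => ok
# carryto(s='/rusna/fli', d='/coflustu/sniz') => ToolError: exists
# pen(p='/coflustu/cak', c='wigi') => created
# scale(x='-55/4') => 4345/4
# start(x='~it') => 4345/4
# tell() => 4345/4
# carryto(s='/coflustu/cak', d='/coflustu/sniz/nupeb_uk') => ok
# start(x='-97/3') => -97/3
# lessen(x='~it') => 0
# pen(p='/coflustu/galor', c='rolem') => created
# scale(x='-67/8') => 0
# listout(p='/coflustu/sniz') => [nupeb_uk]
# tell() => 0
# pen(p='/coflustu', c='curu') => ToolError: is a directory


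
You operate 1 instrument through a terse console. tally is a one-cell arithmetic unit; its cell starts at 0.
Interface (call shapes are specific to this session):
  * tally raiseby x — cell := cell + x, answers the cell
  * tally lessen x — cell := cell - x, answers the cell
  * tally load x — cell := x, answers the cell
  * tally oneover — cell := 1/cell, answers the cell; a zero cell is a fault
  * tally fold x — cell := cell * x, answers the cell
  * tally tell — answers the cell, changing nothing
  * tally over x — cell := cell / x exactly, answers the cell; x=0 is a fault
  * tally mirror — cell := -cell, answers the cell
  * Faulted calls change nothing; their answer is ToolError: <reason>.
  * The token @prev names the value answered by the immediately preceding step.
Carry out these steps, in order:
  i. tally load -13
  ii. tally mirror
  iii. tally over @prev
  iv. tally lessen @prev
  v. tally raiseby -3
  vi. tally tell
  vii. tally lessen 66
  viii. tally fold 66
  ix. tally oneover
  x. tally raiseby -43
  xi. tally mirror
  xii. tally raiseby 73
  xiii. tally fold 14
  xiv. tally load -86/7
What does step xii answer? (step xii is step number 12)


Answer: 528265/4554

Derivation:
-- 1. tally load(x: -13) -> -13
-- 2. tally mirror() -> 13
-- 3. tally over(x: @prev) -> 1
-- 4. tally lessen(x: @prev) -> 0
-- 5. tally raiseby(x: -3) -> -3
-- 6. tally tell() -> -3
-- 7. tally lessen(x: 66) -> -69
-- 8. tally fold(x: 66) -> -4554
-- 9. tally oneover() -> -1/4554
-- 10. tally raiseby(x: -43) -> -195823/4554
-- 11. tally mirror() -> 195823/4554
-- 12. tally raiseby(x: 73) -> 528265/4554
-- 13. tally fold(x: 14) -> 3697855/2277
-- 14. tally load(x: -86/7) -> -86/7


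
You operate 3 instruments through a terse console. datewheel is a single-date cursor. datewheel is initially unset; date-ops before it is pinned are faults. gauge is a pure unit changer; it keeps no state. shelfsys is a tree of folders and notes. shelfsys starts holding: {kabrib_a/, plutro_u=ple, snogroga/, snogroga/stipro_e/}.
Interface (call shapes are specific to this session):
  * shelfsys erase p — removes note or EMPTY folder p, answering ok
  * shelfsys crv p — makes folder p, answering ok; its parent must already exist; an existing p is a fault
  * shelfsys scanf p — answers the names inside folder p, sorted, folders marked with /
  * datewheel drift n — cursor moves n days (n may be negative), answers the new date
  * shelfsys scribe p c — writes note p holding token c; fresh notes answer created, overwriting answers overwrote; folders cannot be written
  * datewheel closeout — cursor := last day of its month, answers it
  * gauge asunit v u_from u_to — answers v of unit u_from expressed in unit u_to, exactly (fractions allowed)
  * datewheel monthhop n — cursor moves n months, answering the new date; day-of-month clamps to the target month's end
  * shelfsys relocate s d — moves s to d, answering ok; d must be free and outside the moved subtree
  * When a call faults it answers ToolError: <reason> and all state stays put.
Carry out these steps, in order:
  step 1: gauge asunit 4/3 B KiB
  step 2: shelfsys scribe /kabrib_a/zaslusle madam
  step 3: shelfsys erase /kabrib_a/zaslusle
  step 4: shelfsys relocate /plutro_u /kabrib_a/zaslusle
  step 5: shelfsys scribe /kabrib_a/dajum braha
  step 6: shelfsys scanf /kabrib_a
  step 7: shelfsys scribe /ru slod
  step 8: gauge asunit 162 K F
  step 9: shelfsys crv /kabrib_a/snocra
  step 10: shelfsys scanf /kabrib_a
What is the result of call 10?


Answer: [dajum, snocra/, zaslusle]

Derivation:
-> gauge asunit(4/3, B, KiB)
<- 1/768
-> shelfsys scribe(/kabrib_a/zaslusle, madam)
<- created
-> shelfsys erase(/kabrib_a/zaslusle)
<- ok
-> shelfsys relocate(/plutro_u, /kabrib_a/zaslusle)
<- ok
-> shelfsys scribe(/kabrib_a/dajum, braha)
<- created
-> shelfsys scanf(/kabrib_a)
<- [dajum, zaslusle]
-> shelfsys scribe(/ru, slod)
<- created
-> gauge asunit(162, K, F)
<- -16807/100
-> shelfsys crv(/kabrib_a/snocra)
<- ok
-> shelfsys scanf(/kabrib_a)
<- [dajum, snocra/, zaslusle]


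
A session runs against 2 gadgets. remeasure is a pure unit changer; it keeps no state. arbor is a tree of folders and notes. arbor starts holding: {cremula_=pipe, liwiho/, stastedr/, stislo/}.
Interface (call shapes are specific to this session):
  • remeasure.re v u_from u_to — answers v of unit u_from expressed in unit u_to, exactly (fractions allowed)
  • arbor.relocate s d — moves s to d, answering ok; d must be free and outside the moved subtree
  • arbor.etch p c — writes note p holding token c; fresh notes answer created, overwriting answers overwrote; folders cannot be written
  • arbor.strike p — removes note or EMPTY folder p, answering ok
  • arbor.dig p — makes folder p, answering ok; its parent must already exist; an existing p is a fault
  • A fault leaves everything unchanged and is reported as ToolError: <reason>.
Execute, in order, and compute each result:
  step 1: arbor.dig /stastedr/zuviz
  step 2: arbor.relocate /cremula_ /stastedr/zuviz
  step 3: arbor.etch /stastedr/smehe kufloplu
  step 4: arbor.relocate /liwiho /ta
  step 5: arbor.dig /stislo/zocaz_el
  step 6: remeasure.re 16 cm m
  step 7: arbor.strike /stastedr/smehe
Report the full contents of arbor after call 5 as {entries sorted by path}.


Answer: {cremula_=pipe, stastedr/, stastedr/smehe=kufloplu, stastedr/zuviz/, stislo/, stislo/zocaz_el/, ta/}

Derivation:
I run dig passing /stastedr/zuviz, which returns ok.
I use relocate passing /cremula_, /stastedr/zuviz, and observe ToolError: exists.
Then etch passing /stastedr/smehe, kufloplu, → created.
I call relocate passing /liwiho, /ta, giving ok.
I invoke dig passing /stislo/zocaz_el, yielding ok.
I invoke re passing 16, cm, m, and see 4/25.
I use strike passing /stastedr/smehe, and see ok.


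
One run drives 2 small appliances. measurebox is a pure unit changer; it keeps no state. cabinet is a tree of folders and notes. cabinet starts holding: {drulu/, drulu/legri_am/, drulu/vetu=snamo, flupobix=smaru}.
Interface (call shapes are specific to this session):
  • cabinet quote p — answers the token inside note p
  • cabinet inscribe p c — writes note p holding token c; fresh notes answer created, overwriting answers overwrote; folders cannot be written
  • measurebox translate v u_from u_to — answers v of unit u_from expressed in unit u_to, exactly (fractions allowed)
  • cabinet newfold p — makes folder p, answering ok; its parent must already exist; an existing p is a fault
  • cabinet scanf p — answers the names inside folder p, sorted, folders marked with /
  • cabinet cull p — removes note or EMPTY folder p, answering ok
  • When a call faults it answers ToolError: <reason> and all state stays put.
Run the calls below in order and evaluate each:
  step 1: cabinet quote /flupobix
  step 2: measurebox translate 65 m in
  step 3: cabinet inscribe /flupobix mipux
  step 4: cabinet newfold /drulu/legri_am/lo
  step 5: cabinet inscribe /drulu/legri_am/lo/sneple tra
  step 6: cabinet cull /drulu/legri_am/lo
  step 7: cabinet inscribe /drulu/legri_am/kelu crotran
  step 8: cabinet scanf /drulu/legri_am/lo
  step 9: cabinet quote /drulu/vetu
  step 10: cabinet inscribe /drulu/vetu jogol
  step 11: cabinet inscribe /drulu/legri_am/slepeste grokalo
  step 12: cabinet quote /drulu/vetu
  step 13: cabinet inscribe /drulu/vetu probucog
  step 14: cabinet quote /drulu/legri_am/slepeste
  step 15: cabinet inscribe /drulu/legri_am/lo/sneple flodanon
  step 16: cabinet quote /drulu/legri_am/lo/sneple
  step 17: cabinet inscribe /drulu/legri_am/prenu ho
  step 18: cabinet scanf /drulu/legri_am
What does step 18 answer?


Answer: [kelu, lo/, prenu, slepeste]

Derivation:
;; cabinet quote(p→/flupobix) ~> smaru
;; measurebox translate(v→65, u_from→m, u_to→in) ~> 325000/127
;; cabinet inscribe(p→/flupobix, c→mipux) ~> overwrote
;; cabinet newfold(p→/drulu/legri_am/lo) ~> ok
;; cabinet inscribe(p→/drulu/legri_am/lo/sneple, c→tra) ~> created
;; cabinet cull(p→/drulu/legri_am/lo) ~> ToolError: not empty
;; cabinet inscribe(p→/drulu/legri_am/kelu, c→crotran) ~> created
;; cabinet scanf(p→/drulu/legri_am/lo) ~> [sneple]
;; cabinet quote(p→/drulu/vetu) ~> snamo
;; cabinet inscribe(p→/drulu/vetu, c→jogol) ~> overwrote
;; cabinet inscribe(p→/drulu/legri_am/slepeste, c→grokalo) ~> created
;; cabinet quote(p→/drulu/vetu) ~> jogol
;; cabinet inscribe(p→/drulu/vetu, c→probucog) ~> overwrote
;; cabinet quote(p→/drulu/legri_am/slepeste) ~> grokalo
;; cabinet inscribe(p→/drulu/legri_am/lo/sneple, c→flodanon) ~> overwrote
;; cabinet quote(p→/drulu/legri_am/lo/sneple) ~> flodanon
;; cabinet inscribe(p→/drulu/legri_am/prenu, c→ho) ~> created
;; cabinet scanf(p→/drulu/legri_am) ~> [kelu, lo/, prenu, slepeste]


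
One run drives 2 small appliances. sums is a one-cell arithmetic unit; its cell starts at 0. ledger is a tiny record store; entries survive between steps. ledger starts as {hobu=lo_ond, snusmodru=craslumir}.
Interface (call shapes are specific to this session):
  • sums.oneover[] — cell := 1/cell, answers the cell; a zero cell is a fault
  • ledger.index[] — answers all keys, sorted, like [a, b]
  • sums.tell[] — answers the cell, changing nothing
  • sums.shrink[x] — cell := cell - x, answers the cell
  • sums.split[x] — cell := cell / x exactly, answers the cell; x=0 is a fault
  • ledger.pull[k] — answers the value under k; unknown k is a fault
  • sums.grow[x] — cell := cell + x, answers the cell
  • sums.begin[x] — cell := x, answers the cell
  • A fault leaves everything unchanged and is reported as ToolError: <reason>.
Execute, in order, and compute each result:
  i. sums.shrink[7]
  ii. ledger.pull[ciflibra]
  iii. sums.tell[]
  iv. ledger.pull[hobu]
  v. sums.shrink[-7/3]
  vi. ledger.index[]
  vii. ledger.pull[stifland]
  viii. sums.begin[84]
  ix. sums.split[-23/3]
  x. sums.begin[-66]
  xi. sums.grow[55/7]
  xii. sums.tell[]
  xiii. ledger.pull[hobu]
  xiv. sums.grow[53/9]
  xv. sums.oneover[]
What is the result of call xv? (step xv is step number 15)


I try sums.shrink passing 7, and get -7.
I try ledger.pull passing ciflibra, — result: ToolError: no such key ciflibra.
I call sums.tell, and observe -7.
Then ledger.pull passing hobu, → lo_ond.
Calling sums.shrink passing -7/3, which returns -14/3.
Using ledger.index, → [hobu, snusmodru].
Next I call ledger.pull passing stifland, and see ToolError: no such key stifland.
Then sums.begin passing 84, yielding 84.
I try sums.split passing -23/3, and see -252/23.
Then sums.begin passing -66, → -66.
I run sums.grow passing 55/7, — result: -407/7.
Using sums.tell, → -407/7.
Now I run ledger.pull passing hobu, giving lo_ond.
Using sums.grow passing 53/9, and observe -3292/63.
I run sums.oneover(), — result: -63/3292.

Answer: -63/3292


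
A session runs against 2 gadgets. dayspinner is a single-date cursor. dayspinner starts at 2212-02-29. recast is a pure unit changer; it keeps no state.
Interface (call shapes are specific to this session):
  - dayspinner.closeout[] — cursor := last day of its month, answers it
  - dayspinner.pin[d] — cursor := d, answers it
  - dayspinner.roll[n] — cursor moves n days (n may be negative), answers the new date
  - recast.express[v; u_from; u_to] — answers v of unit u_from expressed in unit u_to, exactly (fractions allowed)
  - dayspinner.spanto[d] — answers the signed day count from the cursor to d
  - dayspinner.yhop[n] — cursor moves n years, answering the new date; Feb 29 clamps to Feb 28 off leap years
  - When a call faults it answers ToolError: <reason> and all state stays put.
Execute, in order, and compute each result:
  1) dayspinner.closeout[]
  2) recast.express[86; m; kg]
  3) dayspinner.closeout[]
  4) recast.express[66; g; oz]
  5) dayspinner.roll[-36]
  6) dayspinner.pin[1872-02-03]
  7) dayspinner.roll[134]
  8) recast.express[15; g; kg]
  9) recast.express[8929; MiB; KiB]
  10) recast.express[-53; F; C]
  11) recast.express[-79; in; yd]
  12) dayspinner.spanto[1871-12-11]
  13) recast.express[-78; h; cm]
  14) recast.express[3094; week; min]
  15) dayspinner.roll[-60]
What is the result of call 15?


Answer: 1872-04-17

Derivation:
Calling closeout(), which returns 2212-02-29.
Then express(v='86', u_from='m', u_to='kg'), giving ToolError: incompatible units.
Using closeout(), and see 2212-02-29.
I invoke express(v='66', u_from='g', u_to='oz'): 9600000/4123567.
I try roll(n='-36'), and get 2212-01-24.
I invoke pin(d='1872-02-03'), yielding 1872-02-03.
I run roll(n='134'), which returns 1872-06-16.
Using express(v='15', u_from='g', u_to='kg'): 3/200.
Invoking express(v='8929', u_from='MiB', u_to='KiB'), yielding 9143296.
Then express(v='-53', u_from='F', u_to='C'), yielding -425/9.
Now I run express(v='-79', u_from='in', u_to='yd'), and see -79/36.
I invoke spanto(d='1871-12-11'), — result: -188.
Calling express(v='-78', u_from='h', u_to='cm'), yielding ToolError: incompatible units.
Now I run express(v='3094', u_from='week', u_to='min'), and get 31187520.
Then roll(n='-60'), giving 1872-04-17.


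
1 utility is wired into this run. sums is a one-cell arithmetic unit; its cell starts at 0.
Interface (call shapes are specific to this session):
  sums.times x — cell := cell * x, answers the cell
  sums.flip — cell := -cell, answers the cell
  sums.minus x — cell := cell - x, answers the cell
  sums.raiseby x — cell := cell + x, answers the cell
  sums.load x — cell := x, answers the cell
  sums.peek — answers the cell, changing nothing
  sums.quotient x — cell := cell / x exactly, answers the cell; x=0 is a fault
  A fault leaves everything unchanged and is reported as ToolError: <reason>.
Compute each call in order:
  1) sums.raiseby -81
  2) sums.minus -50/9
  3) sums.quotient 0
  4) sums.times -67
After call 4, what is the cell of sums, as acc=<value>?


~$ sums.raiseby x: -81
  -81
~$ sums.minus x: -50/9
  -679/9
~$ sums.quotient x: 0
  ToolError: division by zero
~$ sums.times x: -67
  45493/9

Answer: acc=45493/9


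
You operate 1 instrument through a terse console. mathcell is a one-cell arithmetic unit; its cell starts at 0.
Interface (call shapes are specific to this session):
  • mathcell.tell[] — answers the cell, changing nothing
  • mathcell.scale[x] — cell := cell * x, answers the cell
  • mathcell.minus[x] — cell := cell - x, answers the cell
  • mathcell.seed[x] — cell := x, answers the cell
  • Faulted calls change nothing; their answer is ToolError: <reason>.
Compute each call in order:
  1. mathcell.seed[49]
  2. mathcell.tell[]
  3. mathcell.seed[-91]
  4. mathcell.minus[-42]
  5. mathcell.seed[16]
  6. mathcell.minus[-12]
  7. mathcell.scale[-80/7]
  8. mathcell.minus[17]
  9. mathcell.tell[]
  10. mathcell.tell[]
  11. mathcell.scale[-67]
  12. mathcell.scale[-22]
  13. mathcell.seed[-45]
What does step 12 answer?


Answer: -496738

Derivation:
Step: mathcell.seed[49]
Result: 49
Step: mathcell.tell[]
Result: 49
Step: mathcell.seed[-91]
Result: -91
Step: mathcell.minus[-42]
Result: -49
Step: mathcell.seed[16]
Result: 16
Step: mathcell.minus[-12]
Result: 28
Step: mathcell.scale[-80/7]
Result: -320
Step: mathcell.minus[17]
Result: -337
Step: mathcell.tell[]
Result: -337
Step: mathcell.tell[]
Result: -337
Step: mathcell.scale[-67]
Result: 22579
Step: mathcell.scale[-22]
Result: -496738
Step: mathcell.seed[-45]
Result: -45


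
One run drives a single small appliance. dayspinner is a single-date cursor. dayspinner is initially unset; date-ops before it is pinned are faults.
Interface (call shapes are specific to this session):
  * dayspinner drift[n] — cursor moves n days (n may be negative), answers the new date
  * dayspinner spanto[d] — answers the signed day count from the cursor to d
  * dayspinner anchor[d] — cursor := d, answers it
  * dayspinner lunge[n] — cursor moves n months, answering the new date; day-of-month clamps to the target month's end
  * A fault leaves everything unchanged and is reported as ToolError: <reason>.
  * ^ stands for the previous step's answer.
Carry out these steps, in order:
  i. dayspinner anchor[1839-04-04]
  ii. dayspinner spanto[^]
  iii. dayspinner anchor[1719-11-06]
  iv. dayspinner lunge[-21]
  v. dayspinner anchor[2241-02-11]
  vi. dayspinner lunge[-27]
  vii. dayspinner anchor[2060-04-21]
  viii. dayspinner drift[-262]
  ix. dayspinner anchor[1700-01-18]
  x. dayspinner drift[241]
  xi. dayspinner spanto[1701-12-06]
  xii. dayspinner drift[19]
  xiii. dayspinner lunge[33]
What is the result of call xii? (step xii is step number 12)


Answer: 1700-10-05

Derivation:
>>> dayspinner anchor d→1839-04-04
  1839-04-04
>>> dayspinner spanto d→^
  0
>>> dayspinner anchor d→1719-11-06
  1719-11-06
>>> dayspinner lunge n→-21
  1718-02-06
>>> dayspinner anchor d→2241-02-11
  2241-02-11
>>> dayspinner lunge n→-27
  2238-11-11
>>> dayspinner anchor d→2060-04-21
  2060-04-21
>>> dayspinner drift n→-262
  2059-08-03
>>> dayspinner anchor d→1700-01-18
  1700-01-18
>>> dayspinner drift n→241
  1700-09-16
>>> dayspinner spanto d→1701-12-06
  446
>>> dayspinner drift n→19
  1700-10-05
>>> dayspinner lunge n→33
  1703-07-05


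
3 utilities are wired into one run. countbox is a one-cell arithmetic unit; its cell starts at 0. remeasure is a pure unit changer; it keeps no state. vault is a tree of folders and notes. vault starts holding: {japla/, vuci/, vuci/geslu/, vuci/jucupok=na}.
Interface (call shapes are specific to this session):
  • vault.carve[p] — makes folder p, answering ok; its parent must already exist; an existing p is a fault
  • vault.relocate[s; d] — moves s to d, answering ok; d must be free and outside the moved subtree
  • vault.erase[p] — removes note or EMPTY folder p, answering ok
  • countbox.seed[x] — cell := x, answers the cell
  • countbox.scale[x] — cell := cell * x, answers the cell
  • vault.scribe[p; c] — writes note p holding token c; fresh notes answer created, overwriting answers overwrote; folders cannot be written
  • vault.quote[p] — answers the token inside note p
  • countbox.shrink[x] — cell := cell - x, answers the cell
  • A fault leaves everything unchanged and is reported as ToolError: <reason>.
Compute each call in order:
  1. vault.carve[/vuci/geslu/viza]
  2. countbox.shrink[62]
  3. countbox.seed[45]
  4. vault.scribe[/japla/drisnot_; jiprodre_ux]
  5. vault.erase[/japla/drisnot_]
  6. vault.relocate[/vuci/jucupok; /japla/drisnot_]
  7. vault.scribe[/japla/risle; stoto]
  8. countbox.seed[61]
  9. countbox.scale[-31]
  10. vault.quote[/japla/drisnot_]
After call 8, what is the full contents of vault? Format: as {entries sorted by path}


Answer: {japla/, japla/drisnot_=na, japla/risle=stoto, vuci/, vuci/geslu/, vuci/geslu/viza/}

Derivation:
[in] vault.carve p→/vuci/geslu/viza
[out] ok
[in] countbox.shrink x→62
[out] -62
[in] countbox.seed x→45
[out] 45
[in] vault.scribe p→/japla/drisnot_ c→jiprodre_ux
[out] created
[in] vault.erase p→/japla/drisnot_
[out] ok
[in] vault.relocate s→/vuci/jucupok d→/japla/drisnot_
[out] ok
[in] vault.scribe p→/japla/risle c→stoto
[out] created
[in] countbox.seed x→61
[out] 61
[in] countbox.scale x→-31
[out] -1891
[in] vault.quote p→/japla/drisnot_
[out] na


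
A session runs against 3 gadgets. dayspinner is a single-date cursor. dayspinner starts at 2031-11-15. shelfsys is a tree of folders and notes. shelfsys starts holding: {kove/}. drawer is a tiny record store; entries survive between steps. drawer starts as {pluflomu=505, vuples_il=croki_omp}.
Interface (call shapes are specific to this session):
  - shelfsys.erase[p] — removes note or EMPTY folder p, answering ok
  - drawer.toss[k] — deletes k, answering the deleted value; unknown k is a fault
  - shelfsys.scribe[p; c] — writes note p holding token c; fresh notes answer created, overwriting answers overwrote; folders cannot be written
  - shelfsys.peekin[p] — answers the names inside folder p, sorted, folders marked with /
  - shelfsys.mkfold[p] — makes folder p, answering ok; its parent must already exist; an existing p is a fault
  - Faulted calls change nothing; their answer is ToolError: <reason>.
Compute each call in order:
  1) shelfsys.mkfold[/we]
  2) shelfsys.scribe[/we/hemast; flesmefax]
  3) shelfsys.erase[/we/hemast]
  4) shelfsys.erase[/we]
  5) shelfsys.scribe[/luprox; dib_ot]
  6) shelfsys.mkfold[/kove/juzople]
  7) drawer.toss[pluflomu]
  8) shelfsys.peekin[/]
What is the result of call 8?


Answer: [kove/, luprox]

Derivation:
→ shelfsys.mkfold(/we)
← ok
→ shelfsys.scribe(/we/hemast, flesmefax)
← created
→ shelfsys.erase(/we/hemast)
← ok
→ shelfsys.erase(/we)
← ok
→ shelfsys.scribe(/luprox, dib_ot)
← created
→ shelfsys.mkfold(/kove/juzople)
← ok
→ drawer.toss(pluflomu)
← 505
→ shelfsys.peekin(/)
← [kove/, luprox]


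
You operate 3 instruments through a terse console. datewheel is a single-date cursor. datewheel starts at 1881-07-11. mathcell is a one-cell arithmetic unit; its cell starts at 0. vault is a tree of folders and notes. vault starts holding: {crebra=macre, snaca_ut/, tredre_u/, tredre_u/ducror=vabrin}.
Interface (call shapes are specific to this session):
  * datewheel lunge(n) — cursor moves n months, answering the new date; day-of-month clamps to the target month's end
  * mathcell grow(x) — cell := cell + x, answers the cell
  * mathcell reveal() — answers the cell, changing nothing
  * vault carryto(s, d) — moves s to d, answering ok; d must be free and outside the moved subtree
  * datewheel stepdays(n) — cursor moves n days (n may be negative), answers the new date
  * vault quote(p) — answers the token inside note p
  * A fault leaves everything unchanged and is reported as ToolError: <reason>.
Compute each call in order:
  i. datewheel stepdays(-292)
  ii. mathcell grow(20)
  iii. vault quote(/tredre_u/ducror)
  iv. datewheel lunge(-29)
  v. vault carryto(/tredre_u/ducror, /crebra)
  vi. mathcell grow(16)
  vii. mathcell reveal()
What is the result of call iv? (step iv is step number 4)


Answer: 1878-04-22

Derivation:
[in] datewheel stepdays n→-292
:: 1880-09-22
[in] mathcell grow x→20
:: 20
[in] vault quote p→/tredre_u/ducror
:: vabrin
[in] datewheel lunge n→-29
:: 1878-04-22
[in] vault carryto s→/tredre_u/ducror d→/crebra
:: ToolError: exists
[in] mathcell grow x→16
:: 36
[in] mathcell reveal
:: 36


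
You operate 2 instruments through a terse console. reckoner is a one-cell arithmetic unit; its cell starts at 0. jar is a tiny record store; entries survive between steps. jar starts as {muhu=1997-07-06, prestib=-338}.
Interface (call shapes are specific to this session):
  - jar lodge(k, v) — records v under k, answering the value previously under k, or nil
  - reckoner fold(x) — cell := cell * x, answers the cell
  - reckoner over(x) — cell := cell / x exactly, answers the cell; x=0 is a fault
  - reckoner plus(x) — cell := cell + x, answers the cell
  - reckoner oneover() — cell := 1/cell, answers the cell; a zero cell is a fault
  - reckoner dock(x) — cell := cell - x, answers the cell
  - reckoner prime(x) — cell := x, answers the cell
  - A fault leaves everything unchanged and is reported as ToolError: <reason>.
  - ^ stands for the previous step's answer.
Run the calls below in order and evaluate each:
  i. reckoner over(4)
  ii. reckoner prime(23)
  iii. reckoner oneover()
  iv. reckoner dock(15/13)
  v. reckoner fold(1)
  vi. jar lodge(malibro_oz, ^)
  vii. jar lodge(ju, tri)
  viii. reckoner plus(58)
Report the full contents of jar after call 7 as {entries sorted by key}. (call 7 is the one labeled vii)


Answer: {ju=tri, malibro_oz=-332/299, muhu=1997-07-06, prestib=-338}

Derivation:
·→ reckoner over(x='4')
·← 0
·→ reckoner prime(x='23')
·← 23
·→ reckoner oneover()
·← 1/23
·→ reckoner dock(x='15/13')
·← -332/299
·→ reckoner fold(x='1')
·← -332/299
·→ jar lodge(k='malibro_oz', v='^')
·← nil
·→ jar lodge(k='ju', v='tri')
·← nil
·→ reckoner plus(x='58')
·← 17010/299


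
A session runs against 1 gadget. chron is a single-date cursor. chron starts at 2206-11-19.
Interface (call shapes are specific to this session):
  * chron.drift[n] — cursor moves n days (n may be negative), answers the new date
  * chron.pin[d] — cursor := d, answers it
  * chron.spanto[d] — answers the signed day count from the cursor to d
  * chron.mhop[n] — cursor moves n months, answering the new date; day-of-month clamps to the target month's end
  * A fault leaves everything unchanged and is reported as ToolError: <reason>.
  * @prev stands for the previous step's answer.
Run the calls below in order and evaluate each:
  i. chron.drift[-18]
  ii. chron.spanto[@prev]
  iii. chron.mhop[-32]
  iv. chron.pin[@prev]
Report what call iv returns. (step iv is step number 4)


Answer: 2204-03-01

Derivation:
-- chron.drift(n→-18) : 2206-11-01
-- chron.spanto(d→@prev) : 0
-- chron.mhop(n→-32) : 2204-03-01
-- chron.pin(d→@prev) : 2204-03-01


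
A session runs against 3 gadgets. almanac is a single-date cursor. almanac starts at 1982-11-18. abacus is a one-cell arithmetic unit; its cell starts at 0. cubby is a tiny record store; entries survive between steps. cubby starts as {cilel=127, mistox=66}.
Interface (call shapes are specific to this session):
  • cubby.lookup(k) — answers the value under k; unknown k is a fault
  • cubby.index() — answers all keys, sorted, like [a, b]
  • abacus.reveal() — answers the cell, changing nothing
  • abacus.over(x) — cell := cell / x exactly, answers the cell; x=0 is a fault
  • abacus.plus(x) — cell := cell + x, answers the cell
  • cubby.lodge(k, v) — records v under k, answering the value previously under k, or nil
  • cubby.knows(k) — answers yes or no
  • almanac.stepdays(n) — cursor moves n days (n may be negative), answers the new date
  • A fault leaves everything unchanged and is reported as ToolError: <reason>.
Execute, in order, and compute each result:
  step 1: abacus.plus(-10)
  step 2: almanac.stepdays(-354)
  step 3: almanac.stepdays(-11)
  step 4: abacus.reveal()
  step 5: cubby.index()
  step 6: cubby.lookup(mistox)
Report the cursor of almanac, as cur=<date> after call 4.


;; 1. abacus.plus(-10) == -10
;; 2. almanac.stepdays(-354) == 1981-11-29
;; 3. almanac.stepdays(-11) == 1981-11-18
;; 4. abacus.reveal() == -10
;; 5. cubby.index() == [cilel, mistox]
;; 6. cubby.lookup(mistox) == 66

Answer: cur=1981-11-18


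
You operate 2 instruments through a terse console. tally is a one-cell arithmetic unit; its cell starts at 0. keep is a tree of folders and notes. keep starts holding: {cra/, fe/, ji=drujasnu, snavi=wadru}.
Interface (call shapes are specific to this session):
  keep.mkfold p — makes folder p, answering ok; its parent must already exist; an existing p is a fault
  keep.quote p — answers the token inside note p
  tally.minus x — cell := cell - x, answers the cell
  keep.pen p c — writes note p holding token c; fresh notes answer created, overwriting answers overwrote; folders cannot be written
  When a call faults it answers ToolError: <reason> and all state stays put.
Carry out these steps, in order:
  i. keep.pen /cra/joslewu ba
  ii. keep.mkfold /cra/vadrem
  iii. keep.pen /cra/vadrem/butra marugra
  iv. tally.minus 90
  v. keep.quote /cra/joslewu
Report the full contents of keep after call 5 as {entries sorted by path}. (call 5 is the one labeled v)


Answer: {cra/, cra/joslewu=ba, cra/vadrem/, cra/vadrem/butra=marugra, fe/, ji=drujasnu, snavi=wadru}

Derivation:
Step: keep.pen[p→/cra/joslewu; c→ba]
Result: created
Step: keep.mkfold[p→/cra/vadrem]
Result: ok
Step: keep.pen[p→/cra/vadrem/butra; c→marugra]
Result: created
Step: tally.minus[x→90]
Result: -90
Step: keep.quote[p→/cra/joslewu]
Result: ba


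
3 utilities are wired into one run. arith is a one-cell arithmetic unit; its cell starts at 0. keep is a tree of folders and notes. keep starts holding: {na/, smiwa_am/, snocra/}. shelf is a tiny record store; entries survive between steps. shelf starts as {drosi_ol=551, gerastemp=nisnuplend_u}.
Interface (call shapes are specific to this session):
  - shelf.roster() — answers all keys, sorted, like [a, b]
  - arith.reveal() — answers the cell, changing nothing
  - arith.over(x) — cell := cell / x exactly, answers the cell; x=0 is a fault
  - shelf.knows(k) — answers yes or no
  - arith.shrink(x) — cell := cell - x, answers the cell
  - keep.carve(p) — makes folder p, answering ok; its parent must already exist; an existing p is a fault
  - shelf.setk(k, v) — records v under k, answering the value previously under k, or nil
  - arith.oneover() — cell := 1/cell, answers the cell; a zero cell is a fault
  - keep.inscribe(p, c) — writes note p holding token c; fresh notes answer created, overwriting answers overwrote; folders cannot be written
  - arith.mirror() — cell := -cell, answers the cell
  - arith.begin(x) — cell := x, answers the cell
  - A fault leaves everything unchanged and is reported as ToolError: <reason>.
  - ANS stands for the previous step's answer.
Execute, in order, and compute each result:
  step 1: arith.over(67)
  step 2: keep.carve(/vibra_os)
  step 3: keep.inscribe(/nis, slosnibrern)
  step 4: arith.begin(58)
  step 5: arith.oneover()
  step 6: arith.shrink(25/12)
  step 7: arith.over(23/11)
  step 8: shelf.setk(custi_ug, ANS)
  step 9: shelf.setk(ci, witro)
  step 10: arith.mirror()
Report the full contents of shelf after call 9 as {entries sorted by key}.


Step: arith.over[x: 67]
Result: 0
Step: keep.carve[p: /vibra_os]
Result: ok
Step: keep.inscribe[p: /nis; c: slosnibrern]
Result: created
Step: arith.begin[x: 58]
Result: 58
Step: arith.oneover[]
Result: 1/58
Step: arith.shrink[x: 25/12]
Result: -719/348
Step: arith.over[x: 23/11]
Result: -7909/8004
Step: shelf.setk[k: custi_ug; v: ANS]
Result: nil
Step: shelf.setk[k: ci; v: witro]
Result: nil
Step: arith.mirror[]
Result: 7909/8004

Answer: {ci=witro, custi_ug=-7909/8004, drosi_ol=551, gerastemp=nisnuplend_u}


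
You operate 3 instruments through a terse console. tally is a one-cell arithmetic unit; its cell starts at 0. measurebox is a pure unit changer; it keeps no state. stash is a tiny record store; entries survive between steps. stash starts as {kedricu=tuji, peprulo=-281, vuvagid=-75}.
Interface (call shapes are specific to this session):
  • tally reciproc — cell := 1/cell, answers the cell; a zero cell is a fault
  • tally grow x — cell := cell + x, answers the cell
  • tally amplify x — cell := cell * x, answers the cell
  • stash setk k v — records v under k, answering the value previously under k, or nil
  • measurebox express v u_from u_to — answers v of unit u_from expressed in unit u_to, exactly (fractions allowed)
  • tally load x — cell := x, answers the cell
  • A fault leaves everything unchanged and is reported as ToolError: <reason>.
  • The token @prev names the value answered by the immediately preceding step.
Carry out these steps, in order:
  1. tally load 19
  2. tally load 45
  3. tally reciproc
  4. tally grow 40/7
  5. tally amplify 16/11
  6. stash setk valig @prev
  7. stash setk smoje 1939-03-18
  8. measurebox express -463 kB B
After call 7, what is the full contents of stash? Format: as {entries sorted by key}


>> tally load(x=19)
<< 19
>> tally load(x=45)
<< 45
>> tally reciproc()
<< 1/45
>> tally grow(x=40/7)
<< 1807/315
>> tally amplify(x=16/11)
<< 28912/3465
>> stash setk(k=valig, v=@prev)
<< nil
>> stash setk(k=smoje, v=1939-03-18)
<< nil
>> measurebox express(v=-463, u_from=kB, u_to=B)
<< -463000

Answer: {kedricu=tuji, peprulo=-281, smoje=1939-03-18, valig=28912/3465, vuvagid=-75}


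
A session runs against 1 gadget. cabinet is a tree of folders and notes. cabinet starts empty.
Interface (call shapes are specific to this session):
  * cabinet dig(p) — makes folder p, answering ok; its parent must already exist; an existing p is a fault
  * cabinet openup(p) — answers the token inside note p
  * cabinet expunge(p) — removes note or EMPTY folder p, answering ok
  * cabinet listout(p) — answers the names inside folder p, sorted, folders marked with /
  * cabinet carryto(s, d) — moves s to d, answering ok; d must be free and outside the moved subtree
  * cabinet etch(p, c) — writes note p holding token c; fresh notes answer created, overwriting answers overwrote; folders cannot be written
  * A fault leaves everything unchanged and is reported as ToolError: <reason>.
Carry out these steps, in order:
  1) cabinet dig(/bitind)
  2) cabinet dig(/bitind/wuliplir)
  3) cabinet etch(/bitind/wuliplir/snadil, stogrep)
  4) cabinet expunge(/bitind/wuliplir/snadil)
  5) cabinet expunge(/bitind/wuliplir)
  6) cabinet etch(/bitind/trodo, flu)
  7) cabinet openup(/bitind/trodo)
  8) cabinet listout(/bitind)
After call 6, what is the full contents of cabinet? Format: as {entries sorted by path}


Answer: {bitind/, bitind/trodo=flu}

Derivation:
! 1. cabinet dig(p=/bitind) ~> ok
! 2. cabinet dig(p=/bitind/wuliplir) ~> ok
! 3. cabinet etch(p=/bitind/wuliplir/snadil, c=stogrep) ~> created
! 4. cabinet expunge(p=/bitind/wuliplir/snadil) ~> ok
! 5. cabinet expunge(p=/bitind/wuliplir) ~> ok
! 6. cabinet etch(p=/bitind/trodo, c=flu) ~> created
! 7. cabinet openup(p=/bitind/trodo) ~> flu
! 8. cabinet listout(p=/bitind) ~> [trodo]


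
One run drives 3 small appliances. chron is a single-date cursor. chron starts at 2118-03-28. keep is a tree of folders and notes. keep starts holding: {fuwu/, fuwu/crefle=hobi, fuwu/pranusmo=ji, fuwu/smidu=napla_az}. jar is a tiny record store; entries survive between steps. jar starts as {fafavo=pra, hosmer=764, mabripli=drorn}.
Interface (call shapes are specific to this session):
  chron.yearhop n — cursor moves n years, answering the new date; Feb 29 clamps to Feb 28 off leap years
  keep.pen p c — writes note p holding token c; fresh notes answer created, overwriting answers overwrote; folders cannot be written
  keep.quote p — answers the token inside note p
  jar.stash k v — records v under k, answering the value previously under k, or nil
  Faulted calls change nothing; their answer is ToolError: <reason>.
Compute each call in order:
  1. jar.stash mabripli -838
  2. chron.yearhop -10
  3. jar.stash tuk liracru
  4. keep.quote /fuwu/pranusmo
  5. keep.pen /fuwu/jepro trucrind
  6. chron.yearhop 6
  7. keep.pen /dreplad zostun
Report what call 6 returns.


Answer: 2114-03-28

Derivation:
Step: stash[k: mabripli; v: -838]
Result: drorn
Step: yearhop[n: -10]
Result: 2108-03-28
Step: stash[k: tuk; v: liracru]
Result: nil
Step: quote[p: /fuwu/pranusmo]
Result: ji
Step: pen[p: /fuwu/jepro; c: trucrind]
Result: created
Step: yearhop[n: 6]
Result: 2114-03-28
Step: pen[p: /dreplad; c: zostun]
Result: created


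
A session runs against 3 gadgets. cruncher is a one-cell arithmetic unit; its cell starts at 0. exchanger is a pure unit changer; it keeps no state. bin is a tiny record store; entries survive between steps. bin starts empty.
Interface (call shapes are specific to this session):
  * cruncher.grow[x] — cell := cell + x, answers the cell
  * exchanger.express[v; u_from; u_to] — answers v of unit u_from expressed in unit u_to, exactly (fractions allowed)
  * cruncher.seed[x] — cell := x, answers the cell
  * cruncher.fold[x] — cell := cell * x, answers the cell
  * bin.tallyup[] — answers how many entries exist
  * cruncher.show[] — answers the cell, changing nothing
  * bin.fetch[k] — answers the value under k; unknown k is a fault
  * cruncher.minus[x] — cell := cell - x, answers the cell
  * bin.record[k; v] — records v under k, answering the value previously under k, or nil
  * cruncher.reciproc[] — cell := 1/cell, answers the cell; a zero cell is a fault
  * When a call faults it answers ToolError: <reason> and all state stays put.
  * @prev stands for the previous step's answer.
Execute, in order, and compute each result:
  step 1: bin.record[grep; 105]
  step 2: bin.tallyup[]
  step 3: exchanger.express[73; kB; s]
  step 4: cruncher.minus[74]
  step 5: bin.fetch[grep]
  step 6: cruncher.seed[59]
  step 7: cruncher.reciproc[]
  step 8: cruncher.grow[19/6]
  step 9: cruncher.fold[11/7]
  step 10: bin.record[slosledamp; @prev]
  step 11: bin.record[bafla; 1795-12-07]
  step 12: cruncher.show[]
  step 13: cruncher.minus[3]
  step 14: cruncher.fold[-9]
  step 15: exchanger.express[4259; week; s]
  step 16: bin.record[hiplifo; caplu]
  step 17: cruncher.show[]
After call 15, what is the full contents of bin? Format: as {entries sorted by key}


CALL bin.record[grep; 105]
RET  nil
CALL bin.tallyup[]
RET  1
CALL exchanger.express[73; kB; s]
RET  ToolError: incompatible units
CALL cruncher.minus[74]
RET  -74
CALL bin.fetch[grep]
RET  105
CALL cruncher.seed[59]
RET  59
CALL cruncher.reciproc[]
RET  1/59
CALL cruncher.grow[19/6]
RET  1127/354
CALL cruncher.fold[11/7]
RET  1771/354
CALL bin.record[slosledamp; @prev]
RET  nil
CALL bin.record[bafla; 1795-12-07]
RET  nil
CALL cruncher.show[]
RET  1771/354
CALL cruncher.minus[3]
RET  709/354
CALL cruncher.fold[-9]
RET  -2127/118
CALL exchanger.express[4259; week; s]
RET  2575843200
CALL bin.record[hiplifo; caplu]
RET  nil
CALL cruncher.show[]
RET  -2127/118

Answer: {bafla=1795-12-07, grep=105, slosledamp=1771/354}
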